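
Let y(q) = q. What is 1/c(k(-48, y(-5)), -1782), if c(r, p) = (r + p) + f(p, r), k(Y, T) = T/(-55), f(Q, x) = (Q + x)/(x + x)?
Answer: -22/254813 ≈ -8.6338e-5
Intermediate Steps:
f(Q, x) = (Q + x)/(2*x) (f(Q, x) = (Q + x)/((2*x)) = (Q + x)*(1/(2*x)) = (Q + x)/(2*x))
k(Y, T) = -T/55 (k(Y, T) = T*(-1/55) = -T/55)
c(r, p) = p + r + (p + r)/(2*r) (c(r, p) = (r + p) + (p + r)/(2*r) = (p + r) + (p + r)/(2*r) = p + r + (p + r)/(2*r))
1/c(k(-48, y(-5)), -1782) = 1/(1/2 - 1782 - 1/55*(-5) + (1/2)*(-1782)/(-1/55*(-5))) = 1/(1/2 - 1782 + 1/11 + (1/2)*(-1782)/(1/11)) = 1/(1/2 - 1782 + 1/11 + (1/2)*(-1782)*11) = 1/(1/2 - 1782 + 1/11 - 9801) = 1/(-254813/22) = -22/254813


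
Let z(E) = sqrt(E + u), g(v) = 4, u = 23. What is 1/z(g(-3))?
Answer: sqrt(3)/9 ≈ 0.19245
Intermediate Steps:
z(E) = sqrt(23 + E) (z(E) = sqrt(E + 23) = sqrt(23 + E))
1/z(g(-3)) = 1/(sqrt(23 + 4)) = 1/(sqrt(27)) = 1/(3*sqrt(3)) = sqrt(3)/9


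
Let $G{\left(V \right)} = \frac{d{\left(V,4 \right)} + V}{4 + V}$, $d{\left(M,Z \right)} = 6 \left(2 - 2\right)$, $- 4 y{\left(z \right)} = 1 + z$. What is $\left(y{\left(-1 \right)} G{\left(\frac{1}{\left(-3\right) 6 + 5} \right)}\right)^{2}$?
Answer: $0$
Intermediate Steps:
$y{\left(z \right)} = - \frac{1}{4} - \frac{z}{4}$ ($y{\left(z \right)} = - \frac{1 + z}{4} = - \frac{1}{4} - \frac{z}{4}$)
$d{\left(M,Z \right)} = 0$ ($d{\left(M,Z \right)} = 6 \cdot 0 = 0$)
$G{\left(V \right)} = \frac{V}{4 + V}$ ($G{\left(V \right)} = \frac{0 + V}{4 + V} = \frac{V}{4 + V}$)
$\left(y{\left(-1 \right)} G{\left(\frac{1}{\left(-3\right) 6 + 5} \right)}\right)^{2} = \left(\left(- \frac{1}{4} - - \frac{1}{4}\right) \frac{1}{\left(\left(-3\right) 6 + 5\right) \left(4 + \frac{1}{\left(-3\right) 6 + 5}\right)}\right)^{2} = \left(\left(- \frac{1}{4} + \frac{1}{4}\right) \frac{1}{\left(-18 + 5\right) \left(4 + \frac{1}{-18 + 5}\right)}\right)^{2} = \left(0 \frac{1}{\left(-13\right) \left(4 + \frac{1}{-13}\right)}\right)^{2} = \left(0 \left(- \frac{1}{13 \left(4 - \frac{1}{13}\right)}\right)\right)^{2} = \left(0 \left(- \frac{1}{13 \cdot \frac{51}{13}}\right)\right)^{2} = \left(0 \left(\left(- \frac{1}{13}\right) \frac{13}{51}\right)\right)^{2} = \left(0 \left(- \frac{1}{51}\right)\right)^{2} = 0^{2} = 0$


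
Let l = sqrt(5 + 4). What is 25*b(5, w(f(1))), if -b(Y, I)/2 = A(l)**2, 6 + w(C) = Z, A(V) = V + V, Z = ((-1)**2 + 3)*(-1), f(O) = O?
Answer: -1800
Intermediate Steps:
Z = -4 (Z = (1 + 3)*(-1) = 4*(-1) = -4)
l = 3 (l = sqrt(9) = 3)
A(V) = 2*V
w(C) = -10 (w(C) = -6 - 4 = -10)
b(Y, I) = -72 (b(Y, I) = -2*(2*3)**2 = -2*6**2 = -2*36 = -72)
25*b(5, w(f(1))) = 25*(-72) = -1800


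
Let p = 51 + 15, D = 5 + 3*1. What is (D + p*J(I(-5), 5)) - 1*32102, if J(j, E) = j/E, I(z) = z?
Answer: -32160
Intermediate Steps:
D = 8 (D = 5 + 3 = 8)
p = 66
(D + p*J(I(-5), 5)) - 1*32102 = (8 + 66*(-5/5)) - 1*32102 = (8 + 66*(-5*⅕)) - 32102 = (8 + 66*(-1)) - 32102 = (8 - 66) - 32102 = -58 - 32102 = -32160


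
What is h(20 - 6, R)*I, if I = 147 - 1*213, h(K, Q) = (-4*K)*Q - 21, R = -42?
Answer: -153846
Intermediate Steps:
h(K, Q) = -21 - 4*K*Q (h(K, Q) = -4*K*Q - 21 = -21 - 4*K*Q)
I = -66 (I = 147 - 213 = -66)
h(20 - 6, R)*I = (-21 - 4*(20 - 6)*(-42))*(-66) = (-21 - 4*14*(-42))*(-66) = (-21 + 2352)*(-66) = 2331*(-66) = -153846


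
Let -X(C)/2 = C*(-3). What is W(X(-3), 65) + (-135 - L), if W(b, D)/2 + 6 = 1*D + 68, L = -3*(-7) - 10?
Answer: 108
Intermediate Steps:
X(C) = 6*C (X(C) = -2*C*(-3) = -(-6)*C = 6*C)
L = 11 (L = 21 - 10 = 11)
W(b, D) = 124 + 2*D (W(b, D) = -12 + 2*(1*D + 68) = -12 + 2*(D + 68) = -12 + 2*(68 + D) = -12 + (136 + 2*D) = 124 + 2*D)
W(X(-3), 65) + (-135 - L) = (124 + 2*65) + (-135 - 1*11) = (124 + 130) + (-135 - 11) = 254 - 146 = 108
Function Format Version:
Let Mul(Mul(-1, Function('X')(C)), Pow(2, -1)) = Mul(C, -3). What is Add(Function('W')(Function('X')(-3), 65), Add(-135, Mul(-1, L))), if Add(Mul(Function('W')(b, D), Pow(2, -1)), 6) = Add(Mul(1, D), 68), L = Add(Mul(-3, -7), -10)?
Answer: 108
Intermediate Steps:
Function('X')(C) = Mul(6, C) (Function('X')(C) = Mul(-2, Mul(C, -3)) = Mul(-2, Mul(-3, C)) = Mul(6, C))
L = 11 (L = Add(21, -10) = 11)
Function('W')(b, D) = Add(124, Mul(2, D)) (Function('W')(b, D) = Add(-12, Mul(2, Add(Mul(1, D), 68))) = Add(-12, Mul(2, Add(D, 68))) = Add(-12, Mul(2, Add(68, D))) = Add(-12, Add(136, Mul(2, D))) = Add(124, Mul(2, D)))
Add(Function('W')(Function('X')(-3), 65), Add(-135, Mul(-1, L))) = Add(Add(124, Mul(2, 65)), Add(-135, Mul(-1, 11))) = Add(Add(124, 130), Add(-135, -11)) = Add(254, -146) = 108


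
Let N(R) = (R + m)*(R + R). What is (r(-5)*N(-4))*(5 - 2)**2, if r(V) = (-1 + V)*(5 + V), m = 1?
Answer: 0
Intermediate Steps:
N(R) = 2*R*(1 + R) (N(R) = (R + 1)*(R + R) = (1 + R)*(2*R) = 2*R*(1 + R))
(r(-5)*N(-4))*(5 - 2)**2 = ((-5 + (-5)**2 + 4*(-5))*(2*(-4)*(1 - 4)))*(5 - 2)**2 = ((-5 + 25 - 20)*(2*(-4)*(-3)))*3**2 = (0*24)*9 = 0*9 = 0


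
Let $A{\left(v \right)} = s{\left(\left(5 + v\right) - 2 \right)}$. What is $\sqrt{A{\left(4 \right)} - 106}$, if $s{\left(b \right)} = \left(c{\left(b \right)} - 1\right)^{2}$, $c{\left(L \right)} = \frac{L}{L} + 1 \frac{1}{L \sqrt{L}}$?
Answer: $\frac{i \sqrt{254499}}{49} \approx 10.295 i$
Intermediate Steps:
$c{\left(L \right)} = 1 + \frac{1}{L^{\frac{3}{2}}}$ ($c{\left(L \right)} = 1 + 1 \frac{1}{L^{\frac{3}{2}}} = 1 + \frac{1}{L^{\frac{3}{2}}}$)
$s{\left(b \right)} = \frac{1}{b^{3}}$ ($s{\left(b \right)} = \left(\left(1 + \frac{1}{b^{\frac{3}{2}}}\right) - 1\right)^{2} = \left(\frac{1}{b^{\frac{3}{2}}}\right)^{2} = \frac{1}{b^{3}}$)
$A{\left(v \right)} = \frac{1}{\left(3 + v\right)^{3}}$ ($A{\left(v \right)} = \frac{1}{\left(\left(5 + v\right) - 2\right)^{3}} = \frac{1}{\left(3 + v\right)^{3}}$)
$\sqrt{A{\left(4 \right)} - 106} = \sqrt{\frac{1}{\left(3 + 4\right)^{3}} - 106} = \sqrt{\frac{1}{343} - 106} = \sqrt{- \frac{36357}{343}} = \frac{i \sqrt{254499}}{49}$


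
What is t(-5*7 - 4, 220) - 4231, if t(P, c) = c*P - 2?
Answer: -12813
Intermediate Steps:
t(P, c) = -2 + P*c (t(P, c) = P*c - 2 = -2 + P*c)
t(-5*7 - 4, 220) - 4231 = (-2 + (-5*7 - 4)*220) - 4231 = (-2 + (-35 - 4)*220) - 4231 = (-2 - 39*220) - 4231 = (-2 - 8580) - 4231 = -8582 - 4231 = -12813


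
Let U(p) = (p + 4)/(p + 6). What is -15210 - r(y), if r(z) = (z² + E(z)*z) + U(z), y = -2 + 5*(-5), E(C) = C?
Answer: -350051/21 ≈ -16669.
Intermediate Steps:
U(p) = (4 + p)/(6 + p)
y = -27 (y = -2 - 25 = -27)
r(z) = 2*z² + (4 + z)/(6 + z) (r(z) = (z² + z*z) + (4 + z)/(6 + z) = (z² + z²) + (4 + z)/(6 + z) = 2*z² + (4 + z)/(6 + z))
-15210 - r(y) = -15210 - (4 - 27 + 2*(-27)²*(6 - 27))/(6 - 27) = -15210 - (4 - 27 + 2*729*(-21))/(-21) = -15210 - (-1)*(4 - 27 - 30618)/21 = -15210 - (-1)*(-30641)/21 = -15210 - 1*30641/21 = -15210 - 30641/21 = -350051/21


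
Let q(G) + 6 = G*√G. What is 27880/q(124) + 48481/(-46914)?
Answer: -21146379727/22361417358 + 1728560*√31/476647 ≈ 19.246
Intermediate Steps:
q(G) = -6 + G^(3/2) (q(G) = -6 + G*√G = -6 + G^(3/2))
27880/q(124) + 48481/(-46914) = 27880/(-6 + 124^(3/2)) + 48481/(-46914) = 27880/(-6 + 248*√31) + 48481*(-1/46914) = 27880/(-6 + 248*√31) - 48481/46914 = -48481/46914 + 27880/(-6 + 248*√31)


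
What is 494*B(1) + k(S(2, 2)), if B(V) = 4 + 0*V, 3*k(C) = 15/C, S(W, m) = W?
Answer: 3957/2 ≈ 1978.5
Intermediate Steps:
k(C) = 5/C (k(C) = (15/C)/3 = 5/C)
B(V) = 4 (B(V) = 4 + 0 = 4)
494*B(1) + k(S(2, 2)) = 494*4 + 5/2 = 1976 + 5*(½) = 1976 + 5/2 = 3957/2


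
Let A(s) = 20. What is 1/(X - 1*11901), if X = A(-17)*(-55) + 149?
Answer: -1/12852 ≈ -7.7809e-5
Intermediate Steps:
X = -951 (X = 20*(-55) + 149 = -1100 + 149 = -951)
1/(X - 1*11901) = 1/(-951 - 1*11901) = 1/(-951 - 11901) = 1/(-12852) = -1/12852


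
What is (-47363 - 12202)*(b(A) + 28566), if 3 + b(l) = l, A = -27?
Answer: -1699746840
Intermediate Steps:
b(l) = -3 + l
(-47363 - 12202)*(b(A) + 28566) = (-47363 - 12202)*((-3 - 27) + 28566) = -59565*(-30 + 28566) = -59565*28536 = -1699746840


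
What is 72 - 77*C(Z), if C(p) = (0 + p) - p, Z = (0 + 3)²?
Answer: 72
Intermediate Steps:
Z = 9 (Z = 3² = 9)
C(p) = 0 (C(p) = p - p = 0)
72 - 77*C(Z) = 72 - 77*0 = 72 + 0 = 72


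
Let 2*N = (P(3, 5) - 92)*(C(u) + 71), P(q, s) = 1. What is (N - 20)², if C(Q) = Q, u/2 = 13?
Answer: 78623689/4 ≈ 1.9656e+7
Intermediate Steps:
u = 26 (u = 2*13 = 26)
N = -8827/2 (N = ((1 - 92)*(26 + 71))/2 = (-91*97)/2 = (½)*(-8827) = -8827/2 ≈ -4413.5)
(N - 20)² = (-8827/2 - 20)² = (-8867/2)² = 78623689/4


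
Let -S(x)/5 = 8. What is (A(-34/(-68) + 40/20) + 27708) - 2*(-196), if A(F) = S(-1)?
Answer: 28060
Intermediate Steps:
S(x) = -40 (S(x) = -5*8 = -40)
A(F) = -40
(A(-34/(-68) + 40/20) + 27708) - 2*(-196) = (-40 + 27708) - 2*(-196) = 27668 + 392 = 28060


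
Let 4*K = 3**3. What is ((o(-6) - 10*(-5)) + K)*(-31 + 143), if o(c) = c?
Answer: 5684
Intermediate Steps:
K = 27/4 (K = (1/4)*3**3 = (1/4)*27 = 27/4 ≈ 6.7500)
((o(-6) - 10*(-5)) + K)*(-31 + 143) = ((-6 - 10*(-5)) + 27/4)*(-31 + 143) = ((-6 + 50) + 27/4)*112 = (44 + 27/4)*112 = (203/4)*112 = 5684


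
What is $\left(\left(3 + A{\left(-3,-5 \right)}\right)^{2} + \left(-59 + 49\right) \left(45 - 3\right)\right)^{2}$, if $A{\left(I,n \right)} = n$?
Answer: $173056$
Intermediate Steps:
$\left(\left(3 + A{\left(-3,-5 \right)}\right)^{2} + \left(-59 + 49\right) \left(45 - 3\right)\right)^{2} = \left(\left(3 - 5\right)^{2} + \left(-59 + 49\right) \left(45 - 3\right)\right)^{2} = \left(\left(-2\right)^{2} - 420\right)^{2} = \left(4 - 420\right)^{2} = \left(-416\right)^{2} = 173056$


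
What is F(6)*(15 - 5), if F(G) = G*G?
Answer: 360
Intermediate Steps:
F(G) = G²
F(6)*(15 - 5) = 6²*(15 - 5) = 36*10 = 360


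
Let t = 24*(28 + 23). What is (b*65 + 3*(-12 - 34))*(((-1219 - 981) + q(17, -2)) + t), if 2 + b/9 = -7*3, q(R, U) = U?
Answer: 13293954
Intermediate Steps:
b = -207 (b = -18 + 9*(-7*3) = -18 + 9*(-21) = -18 - 189 = -207)
t = 1224 (t = 24*51 = 1224)
(b*65 + 3*(-12 - 34))*(((-1219 - 981) + q(17, -2)) + t) = (-207*65 + 3*(-12 - 34))*(((-1219 - 981) - 2) + 1224) = (-13455 + 3*(-46))*((-2200 - 2) + 1224) = (-13455 - 138)*(-2202 + 1224) = -13593*(-978) = 13293954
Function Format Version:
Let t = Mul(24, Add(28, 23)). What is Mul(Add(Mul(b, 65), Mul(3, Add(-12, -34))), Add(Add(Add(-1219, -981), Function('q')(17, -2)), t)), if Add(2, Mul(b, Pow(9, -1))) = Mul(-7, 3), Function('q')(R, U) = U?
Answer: 13293954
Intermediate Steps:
b = -207 (b = Add(-18, Mul(9, Mul(-7, 3))) = Add(-18, Mul(9, -21)) = Add(-18, -189) = -207)
t = 1224 (t = Mul(24, 51) = 1224)
Mul(Add(Mul(b, 65), Mul(3, Add(-12, -34))), Add(Add(Add(-1219, -981), Function('q')(17, -2)), t)) = Mul(Add(Mul(-207, 65), Mul(3, Add(-12, -34))), Add(Add(Add(-1219, -981), -2), 1224)) = Mul(Add(-13455, Mul(3, -46)), Add(Add(-2200, -2), 1224)) = Mul(Add(-13455, -138), Add(-2202, 1224)) = Mul(-13593, -978) = 13293954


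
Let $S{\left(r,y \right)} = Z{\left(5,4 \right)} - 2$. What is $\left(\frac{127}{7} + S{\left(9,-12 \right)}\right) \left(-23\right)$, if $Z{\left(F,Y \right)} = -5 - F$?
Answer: $- \frac{989}{7} \approx -141.29$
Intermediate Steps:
$S{\left(r,y \right)} = -12$ ($S{\left(r,y \right)} = \left(-5 - 5\right) - 2 = -10 - 2 = -12$)
$\left(\frac{127}{7} + S{\left(9,-12 \right)}\right) \left(-23\right) = \left(\frac{127}{7} - 12\right) \left(-23\right) = \frac{43}{7} \left(-23\right) = - \frac{989}{7}$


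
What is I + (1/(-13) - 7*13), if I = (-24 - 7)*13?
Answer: -6423/13 ≈ -494.08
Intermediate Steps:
I = -403 (I = -31*13 = -403)
I + (1/(-13) - 7*13) = -403 + (1/(-13) - 7*13) = -403 + (-1/13 - 91) = -403 - 1184/13 = -6423/13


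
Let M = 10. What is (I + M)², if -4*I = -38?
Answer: 1521/4 ≈ 380.25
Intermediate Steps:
I = 19/2 (I = -¼*(-38) = 19/2 ≈ 9.5000)
(I + M)² = (19/2 + 10)² = (39/2)² = 1521/4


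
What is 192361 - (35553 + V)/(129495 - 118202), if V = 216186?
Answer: 2172081034/11293 ≈ 1.9234e+5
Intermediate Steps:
192361 - (35553 + V)/(129495 - 118202) = 192361 - (35553 + 216186)/(129495 - 118202) = 192361 - 251739/11293 = 2172081034/11293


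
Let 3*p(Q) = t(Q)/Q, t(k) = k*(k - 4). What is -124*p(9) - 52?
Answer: -776/3 ≈ -258.67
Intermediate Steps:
t(k) = k*(-4 + k)
p(Q) = -4/3 + Q/3 (p(Q) = ((Q*(-4 + Q))/Q)/3 = (-4 + Q)/3 = -4/3 + Q/3)
-124*p(9) - 52 = -124*(-4/3 + (⅓)*9) - 52 = -124*(-4/3 + 3) - 52 = -124*5/3 - 52 = -620/3 - 52 = -776/3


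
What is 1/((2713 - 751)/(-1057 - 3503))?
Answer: -760/327 ≈ -2.3242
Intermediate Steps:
1/((2713 - 751)/(-1057 - 3503)) = 1/(1962/(-4560)) = 1/(1962*(-1/4560)) = 1/(-327/760) = -760/327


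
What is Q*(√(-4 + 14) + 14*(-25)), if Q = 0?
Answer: 0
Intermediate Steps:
Q*(√(-4 + 14) + 14*(-25)) = 0*(√(-4 + 14) + 14*(-25)) = 0*(√10 - 350) = 0*(-350 + √10) = 0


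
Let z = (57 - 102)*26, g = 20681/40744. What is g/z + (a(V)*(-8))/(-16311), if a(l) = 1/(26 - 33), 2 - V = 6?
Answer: -914219459/1814290798320 ≈ -0.00050390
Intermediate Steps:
V = -4 (V = 2 - 1*6 = 2 - 6 = -4)
a(l) = -⅐ (a(l) = 1/(-7) = -⅐)
g = 20681/40744 (g = 20681*(1/40744) = 20681/40744 ≈ 0.50758)
z = -1170 (z = -45*26 = -1170)
g/z + (a(V)*(-8))/(-16311) = (20681/40744)/(-1170) - ⅐*(-8)/(-16311) = (20681/40744)*(-1/1170) + (8/7)*(-1/16311) = -20681/47670480 - 8/114177 = -914219459/1814290798320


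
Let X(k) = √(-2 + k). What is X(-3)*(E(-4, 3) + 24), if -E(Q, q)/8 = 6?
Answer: -24*I*√5 ≈ -53.666*I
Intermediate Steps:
E(Q, q) = -48 (E(Q, q) = -8*6 = -48)
X(-3)*(E(-4, 3) + 24) = √(-2 - 3)*(-48 + 24) = √(-5)*(-24) = (I*√5)*(-24) = -24*I*√5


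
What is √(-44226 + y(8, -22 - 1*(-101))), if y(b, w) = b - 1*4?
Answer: I*√44222 ≈ 210.29*I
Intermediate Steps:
y(b, w) = -4 + b (y(b, w) = b - 4 = -4 + b)
√(-44226 + y(8, -22 - 1*(-101))) = √(-44226 + (-4 + 8)) = √(-44226 + 4) = √(-44222) = I*√44222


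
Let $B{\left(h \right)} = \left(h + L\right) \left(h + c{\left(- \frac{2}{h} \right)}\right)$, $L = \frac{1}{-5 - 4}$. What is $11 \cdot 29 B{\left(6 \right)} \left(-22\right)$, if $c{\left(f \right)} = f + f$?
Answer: $- \frac{5951264}{27} \approx -2.2042 \cdot 10^{5}$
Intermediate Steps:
$L = - \frac{1}{9}$ ($L = \frac{1}{-9} = - \frac{1}{9} \approx -0.11111$)
$c{\left(f \right)} = 2 f$
$B{\left(h \right)} = \left(- \frac{1}{9} + h\right) \left(h - \frac{4}{h}\right)$ ($B{\left(h \right)} = \left(h - \frac{1}{9}\right) \left(h + 2 \left(- \frac{2}{h}\right)\right) = \left(- \frac{1}{9} + h\right) \left(h - \frac{4}{h}\right)$)
$11 \cdot 29 B{\left(6 \right)} \left(-22\right) = 11 \cdot 29 \left(-4 + 6^{2} - \frac{2}{3} + \frac{4}{9 \cdot 6}\right) \left(-22\right) = 11 \cdot 29 \left(-4 + 36 - \frac{2}{3} + \frac{4}{9} \cdot \frac{1}{6}\right) \left(-22\right) = 11 \cdot 29 \left(-4 + 36 - \frac{2}{3} + \frac{2}{27}\right) \left(-22\right) = 11 \cdot 29 \cdot \frac{848}{27} \left(-22\right) = 11 \cdot \frac{24592}{27} \left(-22\right) = 11 \left(- \frac{541024}{27}\right) = - \frac{5951264}{27}$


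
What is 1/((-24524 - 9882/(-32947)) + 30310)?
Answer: 32947/190641224 ≈ 0.00017282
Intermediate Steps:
1/((-24524 - 9882/(-32947)) + 30310) = 1/((-24524 - 9882*(-1/32947)) + 30310) = 1/((-24524 + 9882/32947) + 30310) = 1/(-807982346/32947 + 30310) = 1/(190641224/32947) = 32947/190641224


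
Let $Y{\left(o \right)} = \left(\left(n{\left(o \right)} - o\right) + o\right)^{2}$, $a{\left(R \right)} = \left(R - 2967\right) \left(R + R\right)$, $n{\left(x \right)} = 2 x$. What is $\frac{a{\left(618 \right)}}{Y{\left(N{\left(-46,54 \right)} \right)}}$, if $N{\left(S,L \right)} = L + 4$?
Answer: $- \frac{25029}{116} \approx -215.77$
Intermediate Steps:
$a{\left(R \right)} = 2 R \left(-2967 + R\right)$ ($a{\left(R \right)} = \left(-2967 + R\right) 2 R = 2 R \left(-2967 + R\right)$)
$N{\left(S,L \right)} = 4 + L$
$Y{\left(o \right)} = 4 o^{2}$ ($Y{\left(o \right)} = \left(\left(2 o - o\right) + o\right)^{2} = \left(o + o\right)^{2} = \left(2 o\right)^{2} = 4 o^{2}$)
$\frac{a{\left(618 \right)}}{Y{\left(N{\left(-46,54 \right)} \right)}} = \frac{2 \cdot 618 \left(-2967 + 618\right)}{4 \left(4 + 54\right)^{2}} = \frac{2 \cdot 618 \left(-2349\right)}{4 \cdot 58^{2}} = - \frac{2903364}{4 \cdot 3364} = - \frac{2903364}{13456} = \left(-2903364\right) \frac{1}{13456} = - \frac{25029}{116}$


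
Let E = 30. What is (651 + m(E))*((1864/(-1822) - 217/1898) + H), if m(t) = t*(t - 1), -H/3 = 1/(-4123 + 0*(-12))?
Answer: -948074329215/548383738 ≈ -1728.9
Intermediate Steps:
H = 3/4123 (H = -3/(-4123 + 0*(-12)) = -3/(-4123 + 0) = -3/(-4123) = -3*(-1/4123) = 3/4123 ≈ 0.00072763)
m(t) = t*(-1 + t)
(651 + m(E))*((1864/(-1822) - 217/1898) + H) = (651 + 30*(-1 + 30))*((1864/(-1822) - 217/1898) + 3/4123) = (651 + 30*29)*((1864*(-1/1822) - 217*1/1898) + 3/4123) = (651 + 870)*((-932/911 - 217/1898) + 3/4123) = 1521*(-1966623/1729078 + 3/4123) = 1521*(-8103199395/7128988594) = -948074329215/548383738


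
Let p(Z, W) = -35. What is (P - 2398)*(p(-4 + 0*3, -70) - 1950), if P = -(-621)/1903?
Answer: 9057104405/1903 ≈ 4.7594e+6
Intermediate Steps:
P = 621/1903 (P = -(-621)/1903 = -1*(-621/1903) = 621/1903 ≈ 0.32633)
(P - 2398)*(p(-4 + 0*3, -70) - 1950) = (621/1903 - 2398)*(-35 - 1950) = -4562773/1903*(-1985) = 9057104405/1903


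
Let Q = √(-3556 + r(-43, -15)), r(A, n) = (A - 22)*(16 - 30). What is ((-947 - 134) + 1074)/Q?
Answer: I*√6/18 ≈ 0.13608*I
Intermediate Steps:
r(A, n) = 308 - 14*A (r(A, n) = (-22 + A)*(-14) = 308 - 14*A)
Q = 21*I*√6 (Q = √(-3556 + (308 - 14*(-43))) = √(-3556 + (308 + 602)) = √(-3556 + 910) = √(-2646) = 21*I*√6 ≈ 51.439*I)
((-947 - 134) + 1074)/Q = ((-947 - 134) + 1074)/((21*I*√6)) = (-1081 + 1074)*(-I*√6/126) = -(-1)*I*√6/18 = I*√6/18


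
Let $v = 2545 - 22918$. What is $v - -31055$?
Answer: $10682$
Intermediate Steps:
$v = -20373$ ($v = 2545 - 22918 = -20373$)
$v - -31055 = -20373 - -31055 = -20373 + 31055 = 10682$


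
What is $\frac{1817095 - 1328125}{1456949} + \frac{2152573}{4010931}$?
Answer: $\frac{5097414010847}{5843721909519} \approx 0.87229$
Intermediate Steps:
$\frac{1817095 - 1328125}{1456949} + \frac{2152573}{4010931} = \left(1817095 - 1328125\right) \frac{1}{1456949} + 2152573 \cdot \frac{1}{4010931} = 488970 \cdot \frac{1}{1456949} + \frac{2152573}{4010931} = \frac{488970}{1456949} + \frac{2152573}{4010931} = \frac{5097414010847}{5843721909519}$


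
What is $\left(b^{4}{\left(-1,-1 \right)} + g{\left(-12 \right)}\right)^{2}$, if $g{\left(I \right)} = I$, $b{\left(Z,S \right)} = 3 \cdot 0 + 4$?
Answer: $59536$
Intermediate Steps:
$b{\left(Z,S \right)} = 4$ ($b{\left(Z,S \right)} = 0 + 4 = 4$)
$\left(b^{4}{\left(-1,-1 \right)} + g{\left(-12 \right)}\right)^{2} = \left(4^{4} - 12\right)^{2} = \left(256 - 12\right)^{2} = 244^{2} = 59536$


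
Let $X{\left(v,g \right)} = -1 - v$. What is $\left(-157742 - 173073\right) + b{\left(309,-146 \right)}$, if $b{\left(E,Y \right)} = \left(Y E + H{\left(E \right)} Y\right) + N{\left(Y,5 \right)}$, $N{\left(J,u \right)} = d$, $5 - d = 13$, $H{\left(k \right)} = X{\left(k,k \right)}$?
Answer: $-330677$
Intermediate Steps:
$H{\left(k \right)} = -1 - k$
$d = -8$ ($d = 5 - 13 = -8$)
$N{\left(J,u \right)} = -8$
$b{\left(E,Y \right)} = -8 + E Y + Y \left(-1 - E\right)$ ($b{\left(E,Y \right)} = \left(Y E + \left(-1 - E\right) Y\right) - 8 = \left(E Y + Y \left(-1 - E\right)\right) - 8 = -8 + E Y + Y \left(-1 - E\right)$)
$\left(-157742 - 173073\right) + b{\left(309,-146 \right)} = \left(-157742 - 173073\right) - -138 = -330815 + \left(-8 + 146\right) = -330815 + 138 = -330677$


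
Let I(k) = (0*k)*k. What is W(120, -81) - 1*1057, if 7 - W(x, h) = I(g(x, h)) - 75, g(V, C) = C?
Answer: -975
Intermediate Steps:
I(k) = 0 (I(k) = 0*k = 0)
W(x, h) = 82 (W(x, h) = 7 - (0 - 75) = 7 - 1*(-75) = 7 + 75 = 82)
W(120, -81) - 1*1057 = 82 - 1*1057 = 82 - 1057 = -975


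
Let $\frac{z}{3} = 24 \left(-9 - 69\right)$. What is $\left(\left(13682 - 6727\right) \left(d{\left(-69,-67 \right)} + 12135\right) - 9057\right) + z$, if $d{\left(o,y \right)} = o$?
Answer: $83904357$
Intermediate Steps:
$z = -5616$ ($z = 3 \cdot 24 \left(-9 - 69\right) = 3 \cdot 24 \left(-78\right) = 3 \left(-1872\right) = -5616$)
$\left(\left(13682 - 6727\right) \left(d{\left(-69,-67 \right)} + 12135\right) - 9057\right) + z = \left(\left(13682 - 6727\right) \left(-69 + 12135\right) - 9057\right) - 5616 = \left(6955 \cdot 12066 - 9057\right) - 5616 = \left(83919030 - 9057\right) - 5616 = 83909973 - 5616 = 83904357$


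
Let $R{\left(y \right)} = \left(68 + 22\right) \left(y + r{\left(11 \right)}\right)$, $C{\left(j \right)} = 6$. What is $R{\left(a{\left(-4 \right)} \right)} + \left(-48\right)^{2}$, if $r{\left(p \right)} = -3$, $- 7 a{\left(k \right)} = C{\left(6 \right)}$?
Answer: $\frac{13698}{7} \approx 1956.9$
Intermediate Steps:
$a{\left(k \right)} = - \frac{6}{7}$ ($a{\left(k \right)} = \left(- \frac{1}{7}\right) 6 = - \frac{6}{7}$)
$R{\left(y \right)} = -270 + 90 y$ ($R{\left(y \right)} = \left(68 + 22\right) \left(y - 3\right) = 90 \left(-3 + y\right) = -270 + 90 y$)
$R{\left(a{\left(-4 \right)} \right)} + \left(-48\right)^{2} = \left(-270 + 90 \left(- \frac{6}{7}\right)\right) + \left(-48\right)^{2} = \left(-270 - \frac{540}{7}\right) + 2304 = - \frac{2430}{7} + 2304 = \frac{13698}{7}$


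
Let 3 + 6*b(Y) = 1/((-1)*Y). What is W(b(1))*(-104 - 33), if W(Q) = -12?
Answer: 1644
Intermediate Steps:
b(Y) = -½ - 1/(6*Y) (b(Y) = -½ + (1/((-1)*Y))/6 = -½ + (-1/Y)/6 = -½ - 1/(6*Y))
W(b(1))*(-104 - 33) = -12*(-104 - 33) = -12*(-137) = 1644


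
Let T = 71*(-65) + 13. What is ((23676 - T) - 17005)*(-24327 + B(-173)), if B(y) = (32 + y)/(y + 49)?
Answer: -34003956111/124 ≈ -2.7423e+8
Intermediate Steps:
T = -4602 (T = -4615 + 13 = -4602)
B(y) = (32 + y)/(49 + y)
((23676 - T) - 17005)*(-24327 + B(-173)) = ((23676 - 1*(-4602)) - 17005)*(-24327 + (32 - 173)/(49 - 173)) = ((23676 + 4602) - 17005)*(-24327 - 141/(-124)) = (28278 - 17005)*(-24327 - 1/124*(-141)) = 11273*(-24327 + 141/124) = 11273*(-3016407/124) = -34003956111/124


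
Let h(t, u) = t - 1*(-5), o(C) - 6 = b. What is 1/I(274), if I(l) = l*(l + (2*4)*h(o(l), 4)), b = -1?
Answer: 1/96996 ≈ 1.0310e-5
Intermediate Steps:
o(C) = 5 (o(C) = 6 - 1 = 5)
h(t, u) = 5 + t (h(t, u) = t + 5 = 5 + t)
I(l) = l*(80 + l) (I(l) = l*(l + (2*4)*(5 + 5)) = l*(l + 8*10) = l*(l + 80) = l*(80 + l))
1/I(274) = 1/(274*(80 + 274)) = 1/(274*354) = 1/96996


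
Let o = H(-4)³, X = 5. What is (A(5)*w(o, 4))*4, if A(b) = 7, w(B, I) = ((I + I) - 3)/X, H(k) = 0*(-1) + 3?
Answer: 28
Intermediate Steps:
H(k) = 3 (H(k) = 0 + 3 = 3)
o = 27 (o = 3³ = 27)
w(B, I) = -⅗ + 2*I/5 (w(B, I) = ((I + I) - 3)/5 = (2*I - 3)*(⅕) = (-3 + 2*I)*(⅕) = -⅗ + 2*I/5)
(A(5)*w(o, 4))*4 = (7*(-⅗ + (⅖)*4))*4 = (7*(-⅗ + 8/5))*4 = (7*1)*4 = 7*4 = 28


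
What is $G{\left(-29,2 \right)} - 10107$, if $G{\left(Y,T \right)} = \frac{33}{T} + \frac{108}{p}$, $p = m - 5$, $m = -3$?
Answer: $-10104$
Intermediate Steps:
$p = -8$ ($p = -3 - 5 = -8$)
$G{\left(Y,T \right)} = - \frac{27}{2} + \frac{33}{T}$ ($G{\left(Y,T \right)} = \frac{33}{T} + \frac{108}{-8} = \frac{33}{T} + 108 \left(- \frac{1}{8}\right) = \frac{33}{T} - \frac{27}{2} = - \frac{27}{2} + \frac{33}{T}$)
$G{\left(-29,2 \right)} - 10107 = \left(- \frac{27}{2} + \frac{33}{2}\right) - 10107 = 3 - 10107 = -10104$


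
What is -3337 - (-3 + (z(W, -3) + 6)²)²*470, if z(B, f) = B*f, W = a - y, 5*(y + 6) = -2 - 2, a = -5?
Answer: -826589/125 ≈ -6612.7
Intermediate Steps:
y = -34/5 (y = -6 + (-2 - 2)/5 = -6 + (⅕)*(-4) = -6 - ⅘ = -34/5 ≈ -6.8000)
W = 9/5 (W = -5 - 1*(-34/5) = -5 + 34/5 = 9/5 ≈ 1.8000)
-3337 - (-3 + (z(W, -3) + 6)²)²*470 = -3337 - (-3 + ((9/5)*(-3) + 6)²)²*470 = -3337 - (-3 + (-27/5 + 6)²)²*470 = -3337 - (-3 + (⅗)²)²*470 = -3337 - (-3 + 9/25)²*470 = -3337 - (-66/25)²*470 = -3337 - 4356*470/625 = -3337 - 1*409464/125 = -3337 - 409464/125 = -826589/125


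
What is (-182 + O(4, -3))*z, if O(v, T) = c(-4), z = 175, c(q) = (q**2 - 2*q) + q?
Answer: -28350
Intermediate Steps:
c(q) = q**2 - q
O(v, T) = 20 (O(v, T) = -4*(-1 - 4) = -4*(-5) = 20)
(-182 + O(4, -3))*z = (-182 + 20)*175 = -162*175 = -28350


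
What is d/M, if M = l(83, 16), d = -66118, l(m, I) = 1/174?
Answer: -11504532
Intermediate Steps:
l(m, I) = 1/174
M = 1/174 ≈ 0.0057471
d/M = -66118/1/174 = -66118*174 = -11504532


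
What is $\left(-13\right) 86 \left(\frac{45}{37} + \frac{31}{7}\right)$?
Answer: $- \frac{1634516}{259} \approx -6310.9$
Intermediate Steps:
$\left(-13\right) 86 \left(\frac{45}{37} + \frac{31}{7}\right) = - 1118 \left(45 \cdot \frac{1}{37} + 31 \cdot \frac{1}{7}\right) = - 1118 \left(\frac{45}{37} + \frac{31}{7}\right) = \left(-1118\right) \frac{1462}{259} = - \frac{1634516}{259}$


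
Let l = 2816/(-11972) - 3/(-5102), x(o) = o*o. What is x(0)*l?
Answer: 0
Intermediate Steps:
x(o) = o²
l = -3582829/15270286 (l = 2816*(-1/11972) - 3*(-1/5102) = -704/2993 + 3/5102 = -3582829/15270286 ≈ -0.23463)
x(0)*l = 0²*(-3582829/15270286) = 0*(-3582829/15270286) = 0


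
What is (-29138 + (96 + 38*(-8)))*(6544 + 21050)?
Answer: -809773524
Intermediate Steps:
(-29138 + (96 + 38*(-8)))*(6544 + 21050) = (-29138 + (96 - 304))*27594 = (-29138 - 208)*27594 = -29346*27594 = -809773524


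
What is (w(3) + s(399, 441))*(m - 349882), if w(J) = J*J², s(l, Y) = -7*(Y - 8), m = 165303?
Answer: 554475316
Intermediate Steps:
s(l, Y) = 56 - 7*Y (s(l, Y) = -7*(-8 + Y) = 56 - 7*Y)
w(J) = J³
(w(3) + s(399, 441))*(m - 349882) = (3³ + (56 - 7*441))*(165303 - 349882) = (27 + (56 - 3087))*(-184579) = (27 - 3031)*(-184579) = -3004*(-184579) = 554475316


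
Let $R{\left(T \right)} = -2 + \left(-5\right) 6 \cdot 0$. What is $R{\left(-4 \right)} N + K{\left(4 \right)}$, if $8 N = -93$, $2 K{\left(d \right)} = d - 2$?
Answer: $\frac{97}{4} \approx 24.25$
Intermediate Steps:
$K{\left(d \right)} = -1 + \frac{d}{2}$ ($K{\left(d \right)} = \frac{d - 2}{2} = \frac{-2 + d}{2} = -1 + \frac{d}{2}$)
$N = - \frac{93}{8}$ ($N = \frac{1}{8} \left(-93\right) = - \frac{93}{8} \approx -11.625$)
$R{\left(T \right)} = -2$ ($R{\left(T \right)} = -2 - 0 = -2 + 0 = -2$)
$R{\left(-4 \right)} N + K{\left(4 \right)} = \left(-2\right) \left(- \frac{93}{8}\right) + \left(-1 + \frac{1}{2} \cdot 4\right) = \frac{93}{4} + \left(-1 + 2\right) = \frac{93}{4} + 1 = \frac{97}{4}$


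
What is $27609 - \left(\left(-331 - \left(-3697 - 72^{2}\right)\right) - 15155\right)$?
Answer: $34214$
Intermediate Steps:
$27609 - \left(\left(-331 - \left(-3697 - 72^{2}\right)\right) - 15155\right) = 27609 - \left(\left(-331 + \left(5184 + 3697\right)\right) - 15155\right) = 27609 - \left(\left(-331 + 8881\right) - 15155\right) = 27609 - \left(8550 - 15155\right) = 27609 - -6605 = 27609 + 6605 = 34214$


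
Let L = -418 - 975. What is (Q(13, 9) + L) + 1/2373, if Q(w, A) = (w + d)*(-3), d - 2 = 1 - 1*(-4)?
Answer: -3447968/2373 ≈ -1453.0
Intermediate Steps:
d = 7 (d = 2 + (1 - 1*(-4)) = 2 + (1 + 4) = 2 + 5 = 7)
L = -1393
Q(w, A) = -21 - 3*w (Q(w, A) = (w + 7)*(-3) = (7 + w)*(-3) = -21 - 3*w)
(Q(13, 9) + L) + 1/2373 = ((-21 - 3*13) - 1393) + 1/2373 = ((-21 - 39) - 1393) + 1/2373 = (-60 - 1393) + 1/2373 = -1453 + 1/2373 = -3447968/2373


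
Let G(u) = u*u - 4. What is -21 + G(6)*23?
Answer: 715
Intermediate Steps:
G(u) = -4 + u² (G(u) = u² - 4 = -4 + u²)
-21 + G(6)*23 = -21 + (-4 + 6²)*23 = -21 + (-4 + 36)*23 = -21 + 32*23 = -21 + 736 = 715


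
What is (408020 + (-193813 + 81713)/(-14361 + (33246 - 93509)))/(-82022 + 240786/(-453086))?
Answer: -1724456449455735/346658895604384 ≈ -4.9745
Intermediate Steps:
(408020 + (-193813 + 81713)/(-14361 + (33246 - 93509)))/(-82022 + 240786/(-453086)) = (408020 - 112100/(-14361 - 60263))/(-82022 + 240786*(-1/453086)) = (408020 - 112100/(-74624))/(-82022 - 120393/226543) = (408020 - 112100*(-1/74624))/(-18581630339/226543) = (408020 + 28025/18656)*(-226543/18581630339) = (7612049145/18656)*(-226543/18581630339) = -1724456449455735/346658895604384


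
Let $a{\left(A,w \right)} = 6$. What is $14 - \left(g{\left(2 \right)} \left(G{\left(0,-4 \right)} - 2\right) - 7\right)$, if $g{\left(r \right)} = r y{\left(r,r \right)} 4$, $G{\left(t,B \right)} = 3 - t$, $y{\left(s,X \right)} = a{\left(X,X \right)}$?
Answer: $-27$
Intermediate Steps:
$y{\left(s,X \right)} = 6$
$g{\left(r \right)} = 24 r$ ($g{\left(r \right)} = r 6 \cdot 4 = 6 r 4 = 24 r$)
$14 - \left(g{\left(2 \right)} \left(G{\left(0,-4 \right)} - 2\right) - 7\right) = 14 - \left(24 \cdot 2 \left(\left(3 - 0\right) - 2\right) - 7\right) = 14 - \left(48 \left(\left(3 + 0\right) - 2\right) - 7\right) = 14 - \left(48 \left(3 - 2\right) - 7\right) = 14 - \left(48 \cdot 1 - 7\right) = 14 - \left(48 - 7\right) = 14 - 41 = -27$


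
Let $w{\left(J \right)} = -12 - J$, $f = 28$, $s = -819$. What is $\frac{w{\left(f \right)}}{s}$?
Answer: $\frac{40}{819} \approx 0.04884$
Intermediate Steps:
$\frac{w{\left(f \right)}}{s} = \frac{-12 - 28}{-819} = \left(-12 - 28\right) \left(- \frac{1}{819}\right) = \left(-40\right) \left(- \frac{1}{819}\right) = \frac{40}{819}$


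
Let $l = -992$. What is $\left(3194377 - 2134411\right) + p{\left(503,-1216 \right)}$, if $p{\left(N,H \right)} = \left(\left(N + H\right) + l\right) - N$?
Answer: $1057758$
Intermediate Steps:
$p{\left(N,H \right)} = -992 + H$ ($p{\left(N,H \right)} = \left(\left(N + H\right) - 992\right) - N = \left(\left(H + N\right) - 992\right) - N = \left(-992 + H + N\right) - N = -992 + H$)
$\left(3194377 - 2134411\right) + p{\left(503,-1216 \right)} = \left(3194377 - 2134411\right) - 2208 = 1059966 - 2208 = 1057758$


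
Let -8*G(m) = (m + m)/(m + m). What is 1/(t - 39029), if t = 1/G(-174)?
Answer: -1/39037 ≈ -2.5617e-5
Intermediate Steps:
G(m) = -⅛ (G(m) = -(m + m)/(8*(m + m)) = -2*m/(8*(2*m)) = -2*m*1/(2*m)/8 = -⅛*1 = -⅛)
t = -8 (t = 1/(-⅛) = -8)
1/(t - 39029) = 1/(-8 - 39029) = 1/(-39037) = -1/39037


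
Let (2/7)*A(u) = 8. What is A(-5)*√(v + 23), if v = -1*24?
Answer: 28*I ≈ 28.0*I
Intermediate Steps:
v = -24
A(u) = 28 (A(u) = (7/2)*8 = 28)
A(-5)*√(v + 23) = 28*√(-24 + 23) = 28*√(-1) = 28*I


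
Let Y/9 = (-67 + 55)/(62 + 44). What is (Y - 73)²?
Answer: 15389929/2809 ≈ 5478.8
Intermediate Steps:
Y = -54/53 (Y = 9*((-67 + 55)/(62 + 44)) = 9*(-12/106) = 9*(-12*1/106) = 9*(-6/53) = -54/53 ≈ -1.0189)
(Y - 73)² = (-54/53 - 73)² = (-3923/53)² = 15389929/2809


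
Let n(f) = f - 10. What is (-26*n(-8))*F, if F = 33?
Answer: 15444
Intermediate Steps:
n(f) = -10 + f
(-26*n(-8))*F = -26*(-10 - 8)*33 = -26*(-18)*33 = 468*33 = 15444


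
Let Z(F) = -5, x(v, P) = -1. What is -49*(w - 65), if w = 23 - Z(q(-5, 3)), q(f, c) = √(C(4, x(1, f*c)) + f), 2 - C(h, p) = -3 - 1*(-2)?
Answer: 1813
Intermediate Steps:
C(h, p) = 3 (C(h, p) = 2 - (-3 - 1*(-2)) = 2 - (-3 + 2) = 2 - 1*(-1) = 2 + 1 = 3)
q(f, c) = √(3 + f)
w = 28 (w = 23 - 1*(-5) = 23 + 5 = 28)
-49*(w - 65) = -49*(28 - 65) = -49*(-37) = 1813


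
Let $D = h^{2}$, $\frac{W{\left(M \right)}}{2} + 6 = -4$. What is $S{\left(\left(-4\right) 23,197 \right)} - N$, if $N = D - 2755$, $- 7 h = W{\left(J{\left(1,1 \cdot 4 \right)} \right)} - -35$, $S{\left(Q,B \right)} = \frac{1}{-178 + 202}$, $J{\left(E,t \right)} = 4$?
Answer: $\frac{3234529}{1176} \approx 2750.4$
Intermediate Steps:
$W{\left(M \right)} = -20$ ($W{\left(M \right)} = -12 + 2 \left(-4\right) = -12 - 8 = -20$)
$S{\left(Q,B \right)} = \frac{1}{24}$
$h = - \frac{15}{7}$ ($h = - \frac{-20 - -35}{7} = - \frac{-20 + 35}{7} = \left(- \frac{1}{7}\right) 15 = - \frac{15}{7} \approx -2.1429$)
$D = \frac{225}{49}$ ($D = \left(- \frac{15}{7}\right)^{2} = \frac{225}{49} \approx 4.5918$)
$N = - \frac{134770}{49}$ ($N = \frac{225}{49} - 2755 = - \frac{134770}{49} \approx -2750.4$)
$S{\left(\left(-4\right) 23,197 \right)} - N = \frac{1}{24} - - \frac{134770}{49} = \frac{1}{24} + \frac{134770}{49} = \frac{3234529}{1176}$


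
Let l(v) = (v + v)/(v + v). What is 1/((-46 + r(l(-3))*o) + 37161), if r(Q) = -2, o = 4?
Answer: 1/37107 ≈ 2.6949e-5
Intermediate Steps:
l(v) = 1 (l(v) = (2*v)/((2*v)) = (2*v)*(1/(2*v)) = 1)
1/((-46 + r(l(-3))*o) + 37161) = 1/((-46 - 2*4) + 37161) = 1/((-46 - 8) + 37161) = 1/(-54 + 37161) = 1/37107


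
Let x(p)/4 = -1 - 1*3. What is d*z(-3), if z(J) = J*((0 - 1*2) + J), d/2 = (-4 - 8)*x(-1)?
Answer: 5760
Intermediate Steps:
x(p) = -16 (x(p) = 4*(-1 - 1*3) = 4*(-1 - 3) = 4*(-4) = -16)
d = 384 (d = 2*((-4 - 8)*(-16)) = 2*(-12*(-16)) = 2*192 = 384)
z(J) = J*(-2 + J) (z(J) = J*((0 - 2) + J) = J*(-2 + J))
d*z(-3) = 384*(-3*(-2 - 3)) = 384*(-3*(-5)) = 384*15 = 5760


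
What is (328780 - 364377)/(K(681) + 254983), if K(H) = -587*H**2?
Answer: 35597/271972724 ≈ 0.00013088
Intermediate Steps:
(328780 - 364377)/(K(681) + 254983) = (328780 - 364377)/(-587*681**2 + 254983) = -35597/(-587*463761 + 254983) = -35597/(-272227707 + 254983) = -35597/(-271972724) = -35597*(-1/271972724) = 35597/271972724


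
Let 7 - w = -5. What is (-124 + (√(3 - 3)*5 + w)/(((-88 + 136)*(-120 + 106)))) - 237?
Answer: -20217/56 ≈ -361.02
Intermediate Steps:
w = 12 (w = 7 - 1*(-5) = 7 + 5 = 12)
(-124 + (√(3 - 3)*5 + w)/(((-88 + 136)*(-120 + 106)))) - 237 = (-124 + (√(3 - 3)*5 + 12)/(((-88 + 136)*(-120 + 106)))) - 237 = (-124 + (√0*5 + 12)/((48*(-14)))) - 237 = (-124 + (0*5 + 12)/(-672)) - 237 = (-124 + (0 + 12)*(-1/672)) - 237 = (-124 + 12*(-1/672)) - 237 = (-124 - 1/56) - 237 = -6945/56 - 237 = -20217/56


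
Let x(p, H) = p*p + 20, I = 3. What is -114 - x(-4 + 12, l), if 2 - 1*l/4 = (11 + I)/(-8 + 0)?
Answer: -198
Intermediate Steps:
l = 15 (l = 8 - 4*(11 + 3)/(-8 + 0) = 8 - 56/(-8) = 8 - 56*(-1)/8 = 8 - 4*(-7/4) = 8 + 7 = 15)
x(p, H) = 20 + p**2 (x(p, H) = p**2 + 20 = 20 + p**2)
-114 - x(-4 + 12, l) = -114 - (20 + (-4 + 12)**2) = -114 - (20 + 8**2) = -114 - (20 + 64) = -114 - 1*84 = -114 - 84 = -198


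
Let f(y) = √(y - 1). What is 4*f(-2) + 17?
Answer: 17 + 4*I*√3 ≈ 17.0 + 6.9282*I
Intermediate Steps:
f(y) = √(-1 + y)
4*f(-2) + 17 = 4*√(-1 - 2) + 17 = 4*√(-3) + 17 = 4*(I*√3) + 17 = 4*I*√3 + 17 = 17 + 4*I*√3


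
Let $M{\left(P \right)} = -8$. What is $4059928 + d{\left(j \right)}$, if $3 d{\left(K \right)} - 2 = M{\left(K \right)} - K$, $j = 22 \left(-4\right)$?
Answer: $\frac{12179866}{3} \approx 4.06 \cdot 10^{6}$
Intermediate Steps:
$j = -88$
$d{\left(K \right)} = -2 - \frac{K}{3}$ ($d{\left(K \right)} = \frac{2}{3} + \frac{-8 - K}{3} = \frac{2}{3} - \left(\frac{8}{3} + \frac{K}{3}\right) = -2 - \frac{K}{3}$)
$4059928 + d{\left(j \right)} = 4059928 - - \frac{82}{3} = 4059928 + \left(-2 + \frac{88}{3}\right) = 4059928 + \frac{82}{3} = \frac{12179866}{3}$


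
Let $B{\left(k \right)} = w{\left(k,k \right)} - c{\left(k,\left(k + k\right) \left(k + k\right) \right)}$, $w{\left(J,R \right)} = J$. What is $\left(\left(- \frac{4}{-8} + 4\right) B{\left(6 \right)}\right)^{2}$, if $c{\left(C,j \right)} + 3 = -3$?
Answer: $2916$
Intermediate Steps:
$c{\left(C,j \right)} = -6$ ($c{\left(C,j \right)} = -3 - 3 = -6$)
$B{\left(k \right)} = 6 + k$ ($B{\left(k \right)} = k - -6 = k + 6 = 6 + k$)
$\left(\left(- \frac{4}{-8} + 4\right) B{\left(6 \right)}\right)^{2} = \left(\left(- \frac{4}{-8} + 4\right) \left(6 + 6\right)\right)^{2} = \left(\left(\left(-4\right) \left(- \frac{1}{8}\right) + 4\right) 12\right)^{2} = \left(\left(\frac{1}{2} + 4\right) 12\right)^{2} = \left(\frac{9}{2} \cdot 12\right)^{2} = 54^{2} = 2916$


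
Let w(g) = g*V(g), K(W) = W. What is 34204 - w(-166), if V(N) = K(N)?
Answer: 6648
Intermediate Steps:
V(N) = N
w(g) = g**2 (w(g) = g*g = g**2)
34204 - w(-166) = 34204 - 1*(-166)**2 = 34204 - 1*27556 = 34204 - 27556 = 6648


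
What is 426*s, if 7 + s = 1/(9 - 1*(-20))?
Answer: -86052/29 ≈ -2967.3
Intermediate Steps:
s = -202/29 (s = -7 + 1/(9 - 1*(-20)) = -7 + 1/(9 + 20) = -7 + 1/29 = -202/29 ≈ -6.9655)
426*s = 426*(-202/29) = -86052/29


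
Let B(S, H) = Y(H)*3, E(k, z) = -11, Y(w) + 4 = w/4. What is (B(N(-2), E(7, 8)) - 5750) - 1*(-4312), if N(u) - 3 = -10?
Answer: -5833/4 ≈ -1458.3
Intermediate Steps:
Y(w) = -4 + w/4
N(u) = -7 (N(u) = 3 - 10 = -7)
B(S, H) = -12 + 3*H/4 (B(S, H) = (-4 + H/4)*3 = -12 + 3*H/4)
(B(N(-2), E(7, 8)) - 5750) - 1*(-4312) = ((-12 + (¾)*(-11)) - 5750) - 1*(-4312) = ((-12 - 33/4) - 5750) + 4312 = (-81/4 - 5750) + 4312 = -23081/4 + 4312 = -5833/4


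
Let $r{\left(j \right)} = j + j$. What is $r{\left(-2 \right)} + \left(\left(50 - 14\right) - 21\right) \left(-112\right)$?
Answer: $-1684$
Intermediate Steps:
$r{\left(j \right)} = 2 j$
$r{\left(-2 \right)} + \left(\left(50 - 14\right) - 21\right) \left(-112\right) = 2 \left(-2\right) + \left(\left(50 - 14\right) - 21\right) \left(-112\right) = -4 + \left(36 - 21\right) \left(-112\right) = -4 + 15 \left(-112\right) = -4 - 1680 = -1684$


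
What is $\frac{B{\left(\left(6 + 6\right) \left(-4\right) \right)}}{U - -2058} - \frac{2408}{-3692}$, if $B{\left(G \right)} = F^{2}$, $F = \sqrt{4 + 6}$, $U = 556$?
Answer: $\frac{791429}{1206361} \approx 0.65605$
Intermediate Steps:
$F = \sqrt{10} \approx 3.1623$
$B{\left(G \right)} = 10$ ($B{\left(G \right)} = \left(\sqrt{10}\right)^{2} = 10$)
$\frac{B{\left(\left(6 + 6\right) \left(-4\right) \right)}}{U - -2058} - \frac{2408}{-3692} = \frac{10}{556 - -2058} - \frac{2408}{-3692} = \frac{10}{556 + 2058} - - \frac{602}{923} = \frac{10}{2614} + \frac{602}{923} = 10 \cdot \frac{1}{2614} + \frac{602}{923} = \frac{5}{1307} + \frac{602}{923} = \frac{791429}{1206361}$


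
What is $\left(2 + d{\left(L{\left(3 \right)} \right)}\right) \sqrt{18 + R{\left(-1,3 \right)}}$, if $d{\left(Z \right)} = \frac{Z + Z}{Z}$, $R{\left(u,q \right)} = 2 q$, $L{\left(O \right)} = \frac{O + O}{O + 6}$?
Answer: $8 \sqrt{6} \approx 19.596$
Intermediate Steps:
$L{\left(O \right)} = \frac{2 O}{6 + O}$
$d{\left(Z \right)} = 2$ ($d{\left(Z \right)} = \frac{2 Z}{Z} = 2$)
$\left(2 + d{\left(L{\left(3 \right)} \right)}\right) \sqrt{18 + R{\left(-1,3 \right)}} = \left(2 + 2\right) \sqrt{18 + 2 \cdot 3} = 4 \sqrt{18 + 6} = 4 \sqrt{24} = 4 \cdot 2 \sqrt{6} = 8 \sqrt{6}$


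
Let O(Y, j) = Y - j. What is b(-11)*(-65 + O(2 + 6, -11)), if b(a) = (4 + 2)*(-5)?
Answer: 1380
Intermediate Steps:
b(a) = -30 (b(a) = 6*(-5) = -30)
b(-11)*(-65 + O(2 + 6, -11)) = -30*(-65 + ((2 + 6) - 1*(-11))) = -30*(-65 + (8 + 11)) = -30*(-65 + 19) = -30*(-46) = 1380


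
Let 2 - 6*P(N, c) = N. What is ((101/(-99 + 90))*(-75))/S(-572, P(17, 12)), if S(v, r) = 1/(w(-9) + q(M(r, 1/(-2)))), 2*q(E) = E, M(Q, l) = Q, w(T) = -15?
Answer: -164125/12 ≈ -13677.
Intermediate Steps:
P(N, c) = ⅓ - N/6
q(E) = E/2
S(v, r) = 1/(-15 + r/2)
((101/(-99 + 90))*(-75))/S(-572, P(17, 12)) = ((101/(-99 + 90))*(-75))/((2/(-30 + (⅓ - ⅙*17)))) = ((101/(-9))*(-75))/((2/(-30 + (⅓ - 17/6)))) = ((101*(-⅑))*(-75))/((2/(-30 - 5/2))) = (-101/9*(-75))/((2/(-65/2))) = 2525/(3*((2*(-2/65)))) = 2525/(3*(-4/65)) = (2525/3)*(-65/4) = -164125/12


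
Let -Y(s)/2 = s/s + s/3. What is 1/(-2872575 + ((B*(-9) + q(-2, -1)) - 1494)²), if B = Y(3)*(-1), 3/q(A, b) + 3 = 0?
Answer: -1/528614 ≈ -1.8917e-6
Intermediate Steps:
Y(s) = -2 - 2*s/3 (Y(s) = -2*(s/s + s/3) = -2*(1 + s*(⅓)) = -2*(1 + s/3) = -2 - 2*s/3)
q(A, b) = -1 (q(A, b) = 3/(-3 + 0) = 3/(-3) = 3*(-⅓) = -1)
B = 4 (B = (-2 - ⅔*3)*(-1) = (-2 - 2)*(-1) = -4*(-1) = 4)
1/(-2872575 + ((B*(-9) + q(-2, -1)) - 1494)²) = 1/(-2872575 + ((4*(-9) - 1) - 1494)²) = 1/(-2872575 + ((-36 - 1) - 1494)²) = 1/(-2872575 + (-37 - 1494)²) = 1/(-2872575 + (-1531)²) = 1/(-2872575 + 2343961) = 1/(-528614) = -1/528614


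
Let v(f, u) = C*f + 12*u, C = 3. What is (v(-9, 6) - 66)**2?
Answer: 441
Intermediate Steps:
v(f, u) = 3*f + 12*u
(v(-9, 6) - 66)**2 = ((3*(-9) + 12*6) - 66)**2 = ((-27 + 72) - 66)**2 = (45 - 66)**2 = (-21)**2 = 441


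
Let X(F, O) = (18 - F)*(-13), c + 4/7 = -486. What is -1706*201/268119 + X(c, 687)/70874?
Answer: -30405465152/22169777007 ≈ -1.3715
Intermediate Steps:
c = -3406/7 (c = -4/7 - 486 = -3406/7 ≈ -486.57)
X(F, O) = -234 + 13*F
-1706*201/268119 + X(c, 687)/70874 = -1706*201/268119 + (-234 + 13*(-3406/7))/70874 = -342906*1/268119 + (-234 - 44278/7)*(1/70874) = -114302/89373 - 45916/7*1/70874 = -114302/89373 - 22958/248059 = -30405465152/22169777007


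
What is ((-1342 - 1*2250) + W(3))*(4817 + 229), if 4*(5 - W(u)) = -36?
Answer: -18054588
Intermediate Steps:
W(u) = 14 (W(u) = 5 - ¼*(-36) = 5 + 9 = 14)
((-1342 - 1*2250) + W(3))*(4817 + 229) = ((-1342 - 1*2250) + 14)*(4817 + 229) = ((-1342 - 2250) + 14)*5046 = (-3592 + 14)*5046 = -3578*5046 = -18054588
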